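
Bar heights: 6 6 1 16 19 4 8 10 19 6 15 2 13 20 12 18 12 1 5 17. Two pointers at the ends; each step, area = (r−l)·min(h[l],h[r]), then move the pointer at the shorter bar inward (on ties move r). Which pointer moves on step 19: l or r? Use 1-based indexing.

[1,20] min(6,17)*19=114 best=114 * → l++
[2,20] min(6,17)*18=108 best=114 → l++
[3,20] min(1,17)*17=17 best=114 → l++
[4,20] min(16,17)*16=256 best=256 * → l++
[5,20] min(19,17)*15=255 best=256 → r--
[5,19] min(19,5)*14=70 best=256 → r--
[5,18] min(19,1)*13=13 best=256 → r--
[5,17] min(19,12)*12=144 best=256 → r--
[5,16] min(19,18)*11=198 best=256 → r--
[5,15] min(19,12)*10=120 best=256 → r--
[5,14] min(19,20)*9=171 best=256 → l++
[6,14] min(4,20)*8=32 best=256 → l++
[7,14] min(8,20)*7=56 best=256 → l++
[8,14] min(10,20)*6=60 best=256 → l++
[9,14] min(19,20)*5=95 best=256 → l++
[10,14] min(6,20)*4=24 best=256 → l++
[11,14] min(15,20)*3=45 best=256 → l++
[12,14] min(2,20)*2=4 best=256 → l++
[13,14] min(13,20)*1=13 best=256 → l++

l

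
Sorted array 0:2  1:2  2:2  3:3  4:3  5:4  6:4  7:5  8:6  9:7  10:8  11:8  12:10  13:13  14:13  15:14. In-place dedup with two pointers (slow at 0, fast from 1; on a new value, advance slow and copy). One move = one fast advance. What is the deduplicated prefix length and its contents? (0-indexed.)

slow=0 fast=1: a[fast]=2=a[slow] dup, fast++
slow=0 fast=2: a[fast]=2=a[slow] dup, fast++
slow=0 fast=3: a[fast]=3≠a[slow]=2 write a[1]=3, slow++,fast++
slow=1 fast=4: a[fast]=3=a[slow] dup, fast++
slow=1 fast=5: a[fast]=4≠a[slow]=3 write a[2]=4, slow++,fast++
slow=2 fast=6: a[fast]=4=a[slow] dup, fast++
slow=2 fast=7: a[fast]=5≠a[slow]=4 write a[3]=5, slow++,fast++
slow=3 fast=8: a[fast]=6≠a[slow]=5 write a[4]=6, slow++,fast++
slow=4 fast=9: a[fast]=7≠a[slow]=6 write a[5]=7, slow++,fast++
slow=5 fast=10: a[fast]=8≠a[slow]=7 write a[6]=8, slow++,fast++
slow=6 fast=11: a[fast]=8=a[slow] dup, fast++
slow=6 fast=12: a[fast]=10≠a[slow]=8 write a[7]=10, slow++,fast++
slow=7 fast=13: a[fast]=13≠a[slow]=10 write a[8]=13, slow++,fast++
slow=8 fast=14: a[fast]=13=a[slow] dup, fast++
slow=8 fast=15: a[fast]=14≠a[slow]=13 write a[9]=14, slow++,fast++

length 10; prefix = [2, 3, 4, 5, 6, 7, 8, 10, 13, 14]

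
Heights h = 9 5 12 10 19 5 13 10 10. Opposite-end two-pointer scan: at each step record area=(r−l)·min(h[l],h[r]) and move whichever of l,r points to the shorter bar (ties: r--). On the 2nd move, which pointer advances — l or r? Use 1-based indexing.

[1,9] min(9,10)*8=72 best=72 * → l++
[2,9] min(5,10)*7=35 best=72 → l++

l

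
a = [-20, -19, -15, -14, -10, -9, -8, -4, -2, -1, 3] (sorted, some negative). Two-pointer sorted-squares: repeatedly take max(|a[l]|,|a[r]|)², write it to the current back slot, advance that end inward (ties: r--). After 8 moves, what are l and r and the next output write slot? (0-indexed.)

l=0 r=10: |-20|>|3| out[10]=400, l++
l=1 r=10: |-19|>|3| out[9]=361, l++
l=2 r=10: |-15|>|3| out[8]=225, l++
l=3 r=10: |-14|>|3| out[7]=196, l++
l=4 r=10: |-10|>|3| out[6]=100, l++
l=5 r=10: |-9|>|3| out[5]=81, l++
l=6 r=10: |-8|>|3| out[4]=64, l++
l=7 r=10: |-4|>|3| out[3]=16, l++

l=8, r=10, next write slot=2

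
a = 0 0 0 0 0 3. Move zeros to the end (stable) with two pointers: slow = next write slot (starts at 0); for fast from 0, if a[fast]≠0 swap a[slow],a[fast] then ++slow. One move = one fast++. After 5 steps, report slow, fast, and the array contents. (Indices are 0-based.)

slow=0 fast=0: a[fast]=0, fast++
slow=0 fast=1: a[fast]=0, fast++
slow=0 fast=2: a[fast]=0, fast++
slow=0 fast=3: a[fast]=0, fast++
slow=0 fast=4: a[fast]=0, fast++

slow=0, fast=5, a=[0, 0, 0, 0, 0, 3]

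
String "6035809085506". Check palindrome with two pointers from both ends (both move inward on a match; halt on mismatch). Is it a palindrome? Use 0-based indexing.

not a palindrome (mismatch at 2,10)

l=0 r=12: '6'=='6', l++,r--
l=1 r=11: '0'=='0', l++,r--
l=2 r=10: '3'!='5', stop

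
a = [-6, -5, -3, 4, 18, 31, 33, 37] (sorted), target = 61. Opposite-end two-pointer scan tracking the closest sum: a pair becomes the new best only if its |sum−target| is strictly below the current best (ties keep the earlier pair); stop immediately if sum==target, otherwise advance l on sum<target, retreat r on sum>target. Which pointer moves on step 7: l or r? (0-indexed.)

l=0 r=7: -6+37=31 d=30 *, l++
l=1 r=7: -5+37=32 d=29 *, l++
l=2 r=7: -3+37=34 d=27 *, l++
l=3 r=7: 4+37=41 d=20 *, l++
l=4 r=7: 18+37=55 d=6 *, l++
l=5 r=7: 31+37=68 d=7, r--
l=5 r=6: 31+33=64 d=3 *, r--

r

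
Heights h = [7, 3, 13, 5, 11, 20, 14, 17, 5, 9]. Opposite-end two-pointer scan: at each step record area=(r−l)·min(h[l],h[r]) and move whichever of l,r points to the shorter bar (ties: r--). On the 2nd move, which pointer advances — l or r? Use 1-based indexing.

[1,10] min(7,9)*9=63 best=63 * → l++
[2,10] min(3,9)*8=24 best=63 → l++

l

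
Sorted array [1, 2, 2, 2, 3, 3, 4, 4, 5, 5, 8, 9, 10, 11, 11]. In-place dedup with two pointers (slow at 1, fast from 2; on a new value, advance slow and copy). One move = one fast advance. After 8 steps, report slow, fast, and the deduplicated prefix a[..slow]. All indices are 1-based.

slow=5, fast=10, prefix=[1, 2, 3, 4, 5]

slow=1 fast=2: a[fast]=2≠a[slow]=1 write a[2]=2, slow++,fast++
slow=2 fast=3: a[fast]=2=a[slow] dup, fast++
slow=2 fast=4: a[fast]=2=a[slow] dup, fast++
slow=2 fast=5: a[fast]=3≠a[slow]=2 write a[3]=3, slow++,fast++
slow=3 fast=6: a[fast]=3=a[slow] dup, fast++
slow=3 fast=7: a[fast]=4≠a[slow]=3 write a[4]=4, slow++,fast++
slow=4 fast=8: a[fast]=4=a[slow] dup, fast++
slow=4 fast=9: a[fast]=5≠a[slow]=4 write a[5]=5, slow++,fast++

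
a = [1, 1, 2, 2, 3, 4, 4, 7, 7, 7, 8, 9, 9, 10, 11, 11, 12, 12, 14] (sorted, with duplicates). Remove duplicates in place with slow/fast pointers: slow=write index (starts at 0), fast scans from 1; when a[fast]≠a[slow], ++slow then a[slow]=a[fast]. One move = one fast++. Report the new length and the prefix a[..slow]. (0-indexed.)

length 11; prefix = [1, 2, 3, 4, 7, 8, 9, 10, 11, 12, 14]

(s=0,f=1) a[fast]=1=a[slow] dup → fast++
(s=0,f=2) a[fast]=2≠a[slow]=1 write a[1]=2 → slow++,fast++
(s=1,f=3) a[fast]=2=a[slow] dup → fast++
(s=1,f=4) a[fast]=3≠a[slow]=2 write a[2]=3 → slow++,fast++
(s=2,f=5) a[fast]=4≠a[slow]=3 write a[3]=4 → slow++,fast++
(s=3,f=6) a[fast]=4=a[slow] dup → fast++
(s=3,f=7) a[fast]=7≠a[slow]=4 write a[4]=7 → slow++,fast++
(s=4,f=8) a[fast]=7=a[slow] dup → fast++
(s=4,f=9) a[fast]=7=a[slow] dup → fast++
(s=4,f=10) a[fast]=8≠a[slow]=7 write a[5]=8 → slow++,fast++
(s=5,f=11) a[fast]=9≠a[slow]=8 write a[6]=9 → slow++,fast++
(s=6,f=12) a[fast]=9=a[slow] dup → fast++
(s=6,f=13) a[fast]=10≠a[slow]=9 write a[7]=10 → slow++,fast++
(s=7,f=14) a[fast]=11≠a[slow]=10 write a[8]=11 → slow++,fast++
(s=8,f=15) a[fast]=11=a[slow] dup → fast++
(s=8,f=16) a[fast]=12≠a[slow]=11 write a[9]=12 → slow++,fast++
(s=9,f=17) a[fast]=12=a[slow] dup → fast++
(s=9,f=18) a[fast]=14≠a[slow]=12 write a[10]=14 → slow++,fast++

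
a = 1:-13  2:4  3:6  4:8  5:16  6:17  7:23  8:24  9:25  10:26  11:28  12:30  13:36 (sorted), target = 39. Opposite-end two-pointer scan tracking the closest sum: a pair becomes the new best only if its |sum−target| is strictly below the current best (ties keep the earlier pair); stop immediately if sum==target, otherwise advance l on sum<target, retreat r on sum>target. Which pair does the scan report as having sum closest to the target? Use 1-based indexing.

l=1 r=13: -13+36=23 d=16 *, l++
l=2 r=13: 4+36=40 d=1 *, r--
l=2 r=12: 4+30=34 d=5, l++
l=3 r=12: 6+30=36 d=3, l++
l=4 r=12: 8+30=38 d=1, l++
l=5 r=12: 16+30=46 d=7, r--
l=5 r=11: 16+28=44 d=5, r--
l=5 r=10: 16+26=42 d=3, r--
l=5 r=9: 16+25=41 d=2, r--
l=5 r=8: 16+24=40 d=1, r--
l=5 r=7: 16+23=39 d=0 *, stop

pair (16, 23) with sum 39 (|Δ|=0)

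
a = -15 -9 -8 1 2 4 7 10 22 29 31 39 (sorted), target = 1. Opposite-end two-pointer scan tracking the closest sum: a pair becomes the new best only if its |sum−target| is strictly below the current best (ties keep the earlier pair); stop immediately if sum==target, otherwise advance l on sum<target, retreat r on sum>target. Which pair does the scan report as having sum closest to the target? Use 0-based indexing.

l=0 r=11: -15+39=24 d=23 *, r--
l=0 r=10: -15+31=16 d=15 *, r--
l=0 r=9: -15+29=14 d=13 *, r--
l=0 r=8: -15+22=7 d=6 *, r--
l=0 r=7: -15+10=-5 d=6, l++
l=1 r=7: -9+10=1 d=0 *, stop

pair (-9, 10) with sum 1 (|Δ|=0)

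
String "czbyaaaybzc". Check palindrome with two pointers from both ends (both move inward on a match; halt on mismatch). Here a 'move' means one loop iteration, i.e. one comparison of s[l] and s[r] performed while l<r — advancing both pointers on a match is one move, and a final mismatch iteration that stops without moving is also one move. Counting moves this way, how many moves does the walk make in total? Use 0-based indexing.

5 moves

l=0 r=10: 'c'=='c', l++,r--
l=1 r=9: 'z'=='z', l++,r--
l=2 r=8: 'b'=='b', l++,r--
l=3 r=7: 'y'=='y', l++,r--
l=4 r=6: 'a'=='a', l++,r--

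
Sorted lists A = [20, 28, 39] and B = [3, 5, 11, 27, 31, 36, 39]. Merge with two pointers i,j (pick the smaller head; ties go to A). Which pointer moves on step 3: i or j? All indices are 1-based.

i=1 j=1: A[i]=20>B[j]=3 take 3, j++
i=1 j=2: A[i]=20>B[j]=5 take 5, j++
i=1 j=3: A[i]=20>B[j]=11 take 11, j++

j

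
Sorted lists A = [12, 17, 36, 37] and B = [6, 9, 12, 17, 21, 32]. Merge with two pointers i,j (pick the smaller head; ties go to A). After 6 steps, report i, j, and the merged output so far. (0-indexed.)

i=2, j=4, merged so far=[6, 9, 12, 12, 17, 17]

i=0 j=0: A[i]=12>B[j]=6 take 6, j++
i=0 j=1: A[i]=12>B[j]=9 take 9, j++
i=0 j=2: A[i]=12<=B[j]=12 take 12, i++
i=1 j=2: A[i]=17>B[j]=12 take 12, j++
i=1 j=3: A[i]=17<=B[j]=17 take 17, i++
i=2 j=3: A[i]=36>B[j]=17 take 17, j++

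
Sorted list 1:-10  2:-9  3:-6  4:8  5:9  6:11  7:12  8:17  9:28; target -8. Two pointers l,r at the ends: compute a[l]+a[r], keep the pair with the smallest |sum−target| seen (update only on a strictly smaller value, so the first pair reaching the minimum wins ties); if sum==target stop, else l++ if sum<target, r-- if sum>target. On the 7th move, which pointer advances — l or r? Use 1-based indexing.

l

l=1 r=9: -10+28=18 d=26 *, r--
l=1 r=8: -10+17=7 d=15 *, r--
l=1 r=7: -10+12=2 d=10 *, r--
l=1 r=6: -10+11=1 d=9 *, r--
l=1 r=5: -10+9=-1 d=7 *, r--
l=1 r=4: -10+8=-2 d=6 *, r--
l=1 r=3: -10+-6=-16 d=8, l++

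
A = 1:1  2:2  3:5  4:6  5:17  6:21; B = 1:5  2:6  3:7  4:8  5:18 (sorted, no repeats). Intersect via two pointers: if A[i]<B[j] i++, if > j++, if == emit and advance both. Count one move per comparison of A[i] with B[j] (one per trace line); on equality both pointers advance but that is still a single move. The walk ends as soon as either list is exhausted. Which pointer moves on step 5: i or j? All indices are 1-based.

j

i=1 j=1: 1<5, i++
i=2 j=1: 2<5, i++
i=3 j=1: 5==5 emit, i++,j++
i=4 j=2: 6==6 emit, i++,j++
i=5 j=3: 17>7, j++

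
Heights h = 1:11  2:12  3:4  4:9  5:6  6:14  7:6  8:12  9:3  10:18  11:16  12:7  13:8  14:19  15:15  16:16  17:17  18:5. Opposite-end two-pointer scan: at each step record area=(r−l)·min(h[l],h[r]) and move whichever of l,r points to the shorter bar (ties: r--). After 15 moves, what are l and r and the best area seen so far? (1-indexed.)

l=1 r=18: min(11,5)*17=85 best=85 *, r--
l=1 r=17: min(11,17)*16=176 best=176 *, l++
l=2 r=17: min(12,17)*15=180 best=180 *, l++
l=3 r=17: min(4,17)*14=56 best=180, l++
l=4 r=17: min(9,17)*13=117 best=180, l++
l=5 r=17: min(6,17)*12=72 best=180, l++
l=6 r=17: min(14,17)*11=154 best=180, l++
l=7 r=17: min(6,17)*10=60 best=180, l++
l=8 r=17: min(12,17)*9=108 best=180, l++
l=9 r=17: min(3,17)*8=24 best=180, l++
l=10 r=17: min(18,17)*7=119 best=180, r--
l=10 r=16: min(18,16)*6=96 best=180, r--
l=10 r=15: min(18,15)*5=75 best=180, r--
l=10 r=14: min(18,19)*4=72 best=180, l++
l=11 r=14: min(16,19)*3=48 best=180, l++

l=12, r=14, best area=180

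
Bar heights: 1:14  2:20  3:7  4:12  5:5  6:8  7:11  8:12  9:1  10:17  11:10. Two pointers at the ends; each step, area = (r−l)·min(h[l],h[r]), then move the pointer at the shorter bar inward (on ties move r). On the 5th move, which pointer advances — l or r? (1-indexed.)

r

[1,11] min(14,10)*10=100 best=100 * → r--
[1,10] min(14,17)*9=126 best=126 * → l++
[2,10] min(20,17)*8=136 best=136 * → r--
[2,9] min(20,1)*7=7 best=136 → r--
[2,8] min(20,12)*6=72 best=136 → r--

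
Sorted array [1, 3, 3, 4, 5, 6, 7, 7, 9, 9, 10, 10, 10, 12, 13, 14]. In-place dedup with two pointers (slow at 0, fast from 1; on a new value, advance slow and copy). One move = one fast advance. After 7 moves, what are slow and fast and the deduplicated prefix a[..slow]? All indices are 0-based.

slow=5, fast=8, prefix=[1, 3, 4, 5, 6, 7]

(s=0,f=1) a[fast]=3≠a[slow]=1 write a[1]=3 → slow++,fast++
(s=1,f=2) a[fast]=3=a[slow] dup → fast++
(s=1,f=3) a[fast]=4≠a[slow]=3 write a[2]=4 → slow++,fast++
(s=2,f=4) a[fast]=5≠a[slow]=4 write a[3]=5 → slow++,fast++
(s=3,f=5) a[fast]=6≠a[slow]=5 write a[4]=6 → slow++,fast++
(s=4,f=6) a[fast]=7≠a[slow]=6 write a[5]=7 → slow++,fast++
(s=5,f=7) a[fast]=7=a[slow] dup → fast++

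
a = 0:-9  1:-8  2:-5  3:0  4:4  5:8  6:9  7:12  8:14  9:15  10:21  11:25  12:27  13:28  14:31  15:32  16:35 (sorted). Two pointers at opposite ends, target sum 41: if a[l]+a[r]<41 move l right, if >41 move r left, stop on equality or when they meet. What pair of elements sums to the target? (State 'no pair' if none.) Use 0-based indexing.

l=0 r=16: -9+35=26 <41, l++
l=1 r=16: -8+35=27 <41, l++
l=2 r=16: -5+35=30 <41, l++
l=3 r=16: 0+35=35 <41, l++
l=4 r=16: 4+35=39 <41, l++
l=5 r=16: 8+35=43 >41, r--
l=5 r=15: 8+32=40 <41, l++
l=6 r=15: 9+32=41, found

(9, 32)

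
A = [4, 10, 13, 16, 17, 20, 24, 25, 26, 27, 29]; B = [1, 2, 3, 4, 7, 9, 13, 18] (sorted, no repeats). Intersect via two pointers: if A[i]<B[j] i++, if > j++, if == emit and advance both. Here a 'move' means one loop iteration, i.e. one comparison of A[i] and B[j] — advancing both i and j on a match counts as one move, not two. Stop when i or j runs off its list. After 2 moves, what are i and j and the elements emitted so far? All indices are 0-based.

[i=0,j=0] 4>1 → j++
[i=0,j=1] 4>2 → j++

i=0, j=2, emitted=[]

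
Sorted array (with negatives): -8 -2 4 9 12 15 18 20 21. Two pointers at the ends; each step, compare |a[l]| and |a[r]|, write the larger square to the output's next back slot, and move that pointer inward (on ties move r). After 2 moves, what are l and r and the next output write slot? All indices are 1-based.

l=1, r=7, next write slot=7

[1,9] |-8|<=|21| out[9]=441 → r--
[1,8] |-8|<=|20| out[8]=400 → r--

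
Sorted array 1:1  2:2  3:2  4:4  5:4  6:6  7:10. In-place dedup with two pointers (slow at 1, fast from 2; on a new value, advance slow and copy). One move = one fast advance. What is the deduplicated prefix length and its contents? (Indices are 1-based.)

length 5; prefix = [1, 2, 4, 6, 10]

(s=1,f=2) a[fast]=2≠a[slow]=1 write a[2]=2 → slow++,fast++
(s=2,f=3) a[fast]=2=a[slow] dup → fast++
(s=2,f=4) a[fast]=4≠a[slow]=2 write a[3]=4 → slow++,fast++
(s=3,f=5) a[fast]=4=a[slow] dup → fast++
(s=3,f=6) a[fast]=6≠a[slow]=4 write a[4]=6 → slow++,fast++
(s=4,f=7) a[fast]=10≠a[slow]=6 write a[5]=10 → slow++,fast++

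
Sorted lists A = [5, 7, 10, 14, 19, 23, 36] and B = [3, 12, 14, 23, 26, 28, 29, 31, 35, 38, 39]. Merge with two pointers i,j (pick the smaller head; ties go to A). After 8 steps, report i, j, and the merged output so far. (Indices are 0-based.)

i=5, j=3, merged so far=[3, 5, 7, 10, 12, 14, 14, 19]

[i=0,j=0] A[i]=5>B[j]=3 take 3 → j++
[i=0,j=1] A[i]=5<=B[j]=12 take 5 → i++
[i=1,j=1] A[i]=7<=B[j]=12 take 7 → i++
[i=2,j=1] A[i]=10<=B[j]=12 take 10 → i++
[i=3,j=1] A[i]=14>B[j]=12 take 12 → j++
[i=3,j=2] A[i]=14<=B[j]=14 take 14 → i++
[i=4,j=2] A[i]=19>B[j]=14 take 14 → j++
[i=4,j=3] A[i]=19<=B[j]=23 take 19 → i++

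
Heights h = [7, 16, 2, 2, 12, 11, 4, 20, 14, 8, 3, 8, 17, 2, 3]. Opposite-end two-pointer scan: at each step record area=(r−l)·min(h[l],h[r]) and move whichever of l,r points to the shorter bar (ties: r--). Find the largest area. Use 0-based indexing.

l=0 r=14: min(7,3)*14=42 best=42 *, r--
l=0 r=13: min(7,2)*13=26 best=42, r--
l=0 r=12: min(7,17)*12=84 best=84 *, l++
l=1 r=12: min(16,17)*11=176 best=176 *, l++
l=2 r=12: min(2,17)*10=20 best=176, l++
l=3 r=12: min(2,17)*9=18 best=176, l++
l=4 r=12: min(12,17)*8=96 best=176, l++
l=5 r=12: min(11,17)*7=77 best=176, l++
l=6 r=12: min(4,17)*6=24 best=176, l++
l=7 r=12: min(20,17)*5=85 best=176, r--
l=7 r=11: min(20,8)*4=32 best=176, r--
l=7 r=10: min(20,3)*3=9 best=176, r--
l=7 r=9: min(20,8)*2=16 best=176, r--
l=7 r=8: min(20,14)*1=14 best=176, r--

max area = 176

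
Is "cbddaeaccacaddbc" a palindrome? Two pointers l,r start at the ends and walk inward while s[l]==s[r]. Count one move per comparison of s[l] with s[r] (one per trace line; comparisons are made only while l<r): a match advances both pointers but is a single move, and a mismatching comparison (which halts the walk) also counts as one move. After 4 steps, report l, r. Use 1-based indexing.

l=5, r=12

l=1 r=16: 'c'=='c', l++,r--
l=2 r=15: 'b'=='b', l++,r--
l=3 r=14: 'd'=='d', l++,r--
l=4 r=13: 'd'=='d', l++,r--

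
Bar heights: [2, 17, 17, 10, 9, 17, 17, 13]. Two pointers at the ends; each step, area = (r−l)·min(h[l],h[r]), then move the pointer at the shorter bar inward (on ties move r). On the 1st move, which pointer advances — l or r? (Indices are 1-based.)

l

[1,8] min(2,13)*7=14 best=14 * → l++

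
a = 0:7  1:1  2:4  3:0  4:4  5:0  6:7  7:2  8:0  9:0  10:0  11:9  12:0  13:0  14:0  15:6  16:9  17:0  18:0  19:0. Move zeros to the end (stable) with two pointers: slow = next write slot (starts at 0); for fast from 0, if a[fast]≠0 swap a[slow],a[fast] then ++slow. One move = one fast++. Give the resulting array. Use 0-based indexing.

(s=0,f=0) a[fast]=7≠0 swap→a[0]=7 → slow++,fast++
(s=1,f=1) a[fast]=1≠0 swap→a[1]=1 → slow++,fast++
(s=2,f=2) a[fast]=4≠0 swap→a[2]=4 → slow++,fast++
(s=3,f=3) a[fast]=0 → fast++
(s=3,f=4) a[fast]=4≠0 swap→a[3]=4 → slow++,fast++
(s=4,f=5) a[fast]=0 → fast++
(s=4,f=6) a[fast]=7≠0 swap→a[4]=7 → slow++,fast++
(s=5,f=7) a[fast]=2≠0 swap→a[5]=2 → slow++,fast++
(s=6,f=8) a[fast]=0 → fast++
(s=6,f=9) a[fast]=0 → fast++
(s=6,f=10) a[fast]=0 → fast++
(s=6,f=11) a[fast]=9≠0 swap→a[6]=9 → slow++,fast++
(s=7,f=12) a[fast]=0 → fast++
(s=7,f=13) a[fast]=0 → fast++
(s=7,f=14) a[fast]=0 → fast++
(s=7,f=15) a[fast]=6≠0 swap→a[7]=6 → slow++,fast++
(s=8,f=16) a[fast]=9≠0 swap→a[8]=9 → slow++,fast++
(s=9,f=17) a[fast]=0 → fast++
(s=9,f=18) a[fast]=0 → fast++
(s=9,f=19) a[fast]=0 → fast++

[7, 1, 4, 4, 7, 2, 9, 6, 9, 0, 0, 0, 0, 0, 0, 0, 0, 0, 0, 0]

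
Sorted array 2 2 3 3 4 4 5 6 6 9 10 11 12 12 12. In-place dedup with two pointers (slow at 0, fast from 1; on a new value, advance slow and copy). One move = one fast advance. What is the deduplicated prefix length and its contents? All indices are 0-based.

length 9; prefix = [2, 3, 4, 5, 6, 9, 10, 11, 12]

(s=0,f=1) a[fast]=2=a[slow] dup → fast++
(s=0,f=2) a[fast]=3≠a[slow]=2 write a[1]=3 → slow++,fast++
(s=1,f=3) a[fast]=3=a[slow] dup → fast++
(s=1,f=4) a[fast]=4≠a[slow]=3 write a[2]=4 → slow++,fast++
(s=2,f=5) a[fast]=4=a[slow] dup → fast++
(s=2,f=6) a[fast]=5≠a[slow]=4 write a[3]=5 → slow++,fast++
(s=3,f=7) a[fast]=6≠a[slow]=5 write a[4]=6 → slow++,fast++
(s=4,f=8) a[fast]=6=a[slow] dup → fast++
(s=4,f=9) a[fast]=9≠a[slow]=6 write a[5]=9 → slow++,fast++
(s=5,f=10) a[fast]=10≠a[slow]=9 write a[6]=10 → slow++,fast++
(s=6,f=11) a[fast]=11≠a[slow]=10 write a[7]=11 → slow++,fast++
(s=7,f=12) a[fast]=12≠a[slow]=11 write a[8]=12 → slow++,fast++
(s=8,f=13) a[fast]=12=a[slow] dup → fast++
(s=8,f=14) a[fast]=12=a[slow] dup → fast++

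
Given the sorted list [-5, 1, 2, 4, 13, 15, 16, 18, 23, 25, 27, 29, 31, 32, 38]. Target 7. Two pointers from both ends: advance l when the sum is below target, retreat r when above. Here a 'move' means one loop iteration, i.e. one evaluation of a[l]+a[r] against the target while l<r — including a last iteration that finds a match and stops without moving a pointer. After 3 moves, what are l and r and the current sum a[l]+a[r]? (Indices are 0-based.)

[0,14] -5+38=33 >7 → r--
[0,13] -5+32=27 >7 → r--
[0,12] -5+31=26 >7 → r--

l=0, r=11, sum=24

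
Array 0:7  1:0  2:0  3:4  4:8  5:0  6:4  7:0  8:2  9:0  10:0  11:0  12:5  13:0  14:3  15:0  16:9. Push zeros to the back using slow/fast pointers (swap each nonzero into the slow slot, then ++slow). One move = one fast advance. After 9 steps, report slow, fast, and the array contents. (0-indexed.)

slow=5, fast=9, a=[7, 4, 8, 4, 2, 0, 0, 0, 0, 0, 0, 0, 5, 0, 3, 0, 9]

(s=0,f=0) a[fast]=7≠0 swap→a[0]=7 → slow++,fast++
(s=1,f=1) a[fast]=0 → fast++
(s=1,f=2) a[fast]=0 → fast++
(s=1,f=3) a[fast]=4≠0 swap→a[1]=4 → slow++,fast++
(s=2,f=4) a[fast]=8≠0 swap→a[2]=8 → slow++,fast++
(s=3,f=5) a[fast]=0 → fast++
(s=3,f=6) a[fast]=4≠0 swap→a[3]=4 → slow++,fast++
(s=4,f=7) a[fast]=0 → fast++
(s=4,f=8) a[fast]=2≠0 swap→a[4]=2 → slow++,fast++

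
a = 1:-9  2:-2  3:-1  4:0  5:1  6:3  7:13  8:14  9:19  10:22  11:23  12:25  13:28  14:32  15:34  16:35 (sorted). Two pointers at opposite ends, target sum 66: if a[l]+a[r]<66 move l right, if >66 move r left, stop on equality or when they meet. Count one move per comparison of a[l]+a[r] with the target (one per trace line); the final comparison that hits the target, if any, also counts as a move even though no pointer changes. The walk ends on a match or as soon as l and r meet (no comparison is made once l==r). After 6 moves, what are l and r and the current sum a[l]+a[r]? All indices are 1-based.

l=7, r=16, sum=48

l=1 r=16: -9+35=26 <66, l++
l=2 r=16: -2+35=33 <66, l++
l=3 r=16: -1+35=34 <66, l++
l=4 r=16: 0+35=35 <66, l++
l=5 r=16: 1+35=36 <66, l++
l=6 r=16: 3+35=38 <66, l++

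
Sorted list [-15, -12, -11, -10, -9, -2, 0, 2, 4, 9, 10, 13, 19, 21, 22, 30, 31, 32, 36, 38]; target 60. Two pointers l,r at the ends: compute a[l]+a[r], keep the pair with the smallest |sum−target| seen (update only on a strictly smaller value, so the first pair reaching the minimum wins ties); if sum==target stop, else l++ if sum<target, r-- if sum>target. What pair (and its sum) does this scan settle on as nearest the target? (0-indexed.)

pair (22, 38) with sum 60 (|Δ|=0)

l=0 r=19: -15+38=23 d=37 *, l++
l=1 r=19: -12+38=26 d=34 *, l++
l=2 r=19: -11+38=27 d=33 *, l++
l=3 r=19: -10+38=28 d=32 *, l++
l=4 r=19: -9+38=29 d=31 *, l++
l=5 r=19: -2+38=36 d=24 *, l++
l=6 r=19: 0+38=38 d=22 *, l++
l=7 r=19: 2+38=40 d=20 *, l++
l=8 r=19: 4+38=42 d=18 *, l++
l=9 r=19: 9+38=47 d=13 *, l++
l=10 r=19: 10+38=48 d=12 *, l++
l=11 r=19: 13+38=51 d=9 *, l++
l=12 r=19: 19+38=57 d=3 *, l++
l=13 r=19: 21+38=59 d=1 *, l++
l=14 r=19: 22+38=60 d=0 *, stop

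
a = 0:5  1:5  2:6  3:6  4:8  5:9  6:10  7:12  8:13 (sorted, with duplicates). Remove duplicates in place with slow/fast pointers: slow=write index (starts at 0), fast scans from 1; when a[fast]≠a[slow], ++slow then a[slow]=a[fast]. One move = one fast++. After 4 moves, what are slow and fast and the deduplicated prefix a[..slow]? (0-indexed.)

slow=2, fast=5, prefix=[5, 6, 8]

(s=0,f=1) a[fast]=5=a[slow] dup → fast++
(s=0,f=2) a[fast]=6≠a[slow]=5 write a[1]=6 → slow++,fast++
(s=1,f=3) a[fast]=6=a[slow] dup → fast++
(s=1,f=4) a[fast]=8≠a[slow]=6 write a[2]=8 → slow++,fast++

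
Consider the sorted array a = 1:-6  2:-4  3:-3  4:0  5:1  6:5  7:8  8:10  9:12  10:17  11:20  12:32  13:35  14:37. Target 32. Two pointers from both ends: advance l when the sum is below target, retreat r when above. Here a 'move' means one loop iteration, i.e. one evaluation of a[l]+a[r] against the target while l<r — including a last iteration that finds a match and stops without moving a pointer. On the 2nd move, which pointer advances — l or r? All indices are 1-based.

[1,14] -6+37=31 <32 → l++
[2,14] -4+37=33 >32 → r--

r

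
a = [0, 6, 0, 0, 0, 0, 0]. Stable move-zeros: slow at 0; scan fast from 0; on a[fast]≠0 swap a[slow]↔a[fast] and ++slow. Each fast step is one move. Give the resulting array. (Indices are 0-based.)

(s=0,f=0) a[fast]=0 → fast++
(s=0,f=1) a[fast]=6≠0 swap→a[0]=6 → slow++,fast++
(s=1,f=2) a[fast]=0 → fast++
(s=1,f=3) a[fast]=0 → fast++
(s=1,f=4) a[fast]=0 → fast++
(s=1,f=5) a[fast]=0 → fast++
(s=1,f=6) a[fast]=0 → fast++

[6, 0, 0, 0, 0, 0, 0]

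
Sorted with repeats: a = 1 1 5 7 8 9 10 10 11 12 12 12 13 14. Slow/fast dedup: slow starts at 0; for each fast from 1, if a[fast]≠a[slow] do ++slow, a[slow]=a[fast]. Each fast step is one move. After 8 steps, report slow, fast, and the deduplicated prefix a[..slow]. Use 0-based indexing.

(s=0,f=1) a[fast]=1=a[slow] dup → fast++
(s=0,f=2) a[fast]=5≠a[slow]=1 write a[1]=5 → slow++,fast++
(s=1,f=3) a[fast]=7≠a[slow]=5 write a[2]=7 → slow++,fast++
(s=2,f=4) a[fast]=8≠a[slow]=7 write a[3]=8 → slow++,fast++
(s=3,f=5) a[fast]=9≠a[slow]=8 write a[4]=9 → slow++,fast++
(s=4,f=6) a[fast]=10≠a[slow]=9 write a[5]=10 → slow++,fast++
(s=5,f=7) a[fast]=10=a[slow] dup → fast++
(s=5,f=8) a[fast]=11≠a[slow]=10 write a[6]=11 → slow++,fast++

slow=6, fast=9, prefix=[1, 5, 7, 8, 9, 10, 11]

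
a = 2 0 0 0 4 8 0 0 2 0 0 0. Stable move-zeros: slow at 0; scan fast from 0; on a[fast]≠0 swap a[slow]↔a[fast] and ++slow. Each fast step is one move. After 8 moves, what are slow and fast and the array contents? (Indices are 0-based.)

slow=0 fast=0: a[fast]=2≠0 swap→a[0]=2, slow++,fast++
slow=1 fast=1: a[fast]=0, fast++
slow=1 fast=2: a[fast]=0, fast++
slow=1 fast=3: a[fast]=0, fast++
slow=1 fast=4: a[fast]=4≠0 swap→a[1]=4, slow++,fast++
slow=2 fast=5: a[fast]=8≠0 swap→a[2]=8, slow++,fast++
slow=3 fast=6: a[fast]=0, fast++
slow=3 fast=7: a[fast]=0, fast++

slow=3, fast=8, a=[2, 4, 8, 0, 0, 0, 0, 0, 2, 0, 0, 0]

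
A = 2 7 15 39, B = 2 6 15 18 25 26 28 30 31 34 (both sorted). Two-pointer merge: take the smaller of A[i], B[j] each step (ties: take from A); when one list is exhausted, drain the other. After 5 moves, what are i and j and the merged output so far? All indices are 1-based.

[i=1,j=1] A[i]=2<=B[j]=2 take 2 → i++
[i=2,j=1] A[i]=7>B[j]=2 take 2 → j++
[i=2,j=2] A[i]=7>B[j]=6 take 6 → j++
[i=2,j=3] A[i]=7<=B[j]=15 take 7 → i++
[i=3,j=3] A[i]=15<=B[j]=15 take 15 → i++

i=4, j=3, merged so far=[2, 2, 6, 7, 15]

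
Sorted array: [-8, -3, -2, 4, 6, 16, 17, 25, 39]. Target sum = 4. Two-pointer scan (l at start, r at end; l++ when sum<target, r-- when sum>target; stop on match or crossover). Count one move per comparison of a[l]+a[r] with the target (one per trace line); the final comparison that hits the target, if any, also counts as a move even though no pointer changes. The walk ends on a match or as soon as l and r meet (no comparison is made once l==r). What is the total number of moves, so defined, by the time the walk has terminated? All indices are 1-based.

7 moves

l=1 r=9: -8+39=31 >4, r--
l=1 r=8: -8+25=17 >4, r--
l=1 r=7: -8+17=9 >4, r--
l=1 r=6: -8+16=8 >4, r--
l=1 r=5: -8+6=-2 <4, l++
l=2 r=5: -3+6=3 <4, l++
l=3 r=5: -2+6=4, found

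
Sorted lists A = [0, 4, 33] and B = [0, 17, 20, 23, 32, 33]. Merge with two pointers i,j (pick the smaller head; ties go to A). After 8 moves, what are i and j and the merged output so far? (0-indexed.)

i=0 j=0: A[i]=0<=B[j]=0 take 0, i++
i=1 j=0: A[i]=4>B[j]=0 take 0, j++
i=1 j=1: A[i]=4<=B[j]=17 take 4, i++
i=2 j=1: A[i]=33>B[j]=17 take 17, j++
i=2 j=2: A[i]=33>B[j]=20 take 20, j++
i=2 j=3: A[i]=33>B[j]=23 take 23, j++
i=2 j=4: A[i]=33>B[j]=32 take 32, j++
i=2 j=5: A[i]=33<=B[j]=33 take 33, i++

i=3, j=5, merged so far=[0, 0, 4, 17, 20, 23, 32, 33]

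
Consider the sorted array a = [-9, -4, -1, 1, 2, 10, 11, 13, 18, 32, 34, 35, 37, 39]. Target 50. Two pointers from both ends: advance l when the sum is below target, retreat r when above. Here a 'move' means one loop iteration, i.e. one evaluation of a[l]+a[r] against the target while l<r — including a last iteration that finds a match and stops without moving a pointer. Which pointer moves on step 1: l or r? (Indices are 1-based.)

l=1 r=14: -9+39=30 <50, l++

l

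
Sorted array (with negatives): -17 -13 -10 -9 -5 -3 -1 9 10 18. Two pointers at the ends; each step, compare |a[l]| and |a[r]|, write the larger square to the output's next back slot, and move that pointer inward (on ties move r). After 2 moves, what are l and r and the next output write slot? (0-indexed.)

l=0 r=9: |-17|<=|18| out[9]=324, r--
l=0 r=8: |-17|>|10| out[8]=289, l++

l=1, r=8, next write slot=7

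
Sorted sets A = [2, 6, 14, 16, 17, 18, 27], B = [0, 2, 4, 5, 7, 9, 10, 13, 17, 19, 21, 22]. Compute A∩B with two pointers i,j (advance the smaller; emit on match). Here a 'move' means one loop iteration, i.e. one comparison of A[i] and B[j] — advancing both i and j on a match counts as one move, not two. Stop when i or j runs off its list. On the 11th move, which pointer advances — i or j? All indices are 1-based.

i=1 j=1: 2>0, j++
i=1 j=2: 2==2 emit, i++,j++
i=2 j=3: 6>4, j++
i=2 j=4: 6>5, j++
i=2 j=5: 6<7, i++
i=3 j=5: 14>7, j++
i=3 j=6: 14>9, j++
i=3 j=7: 14>10, j++
i=3 j=8: 14>13, j++
i=3 j=9: 14<17, i++
i=4 j=9: 16<17, i++

i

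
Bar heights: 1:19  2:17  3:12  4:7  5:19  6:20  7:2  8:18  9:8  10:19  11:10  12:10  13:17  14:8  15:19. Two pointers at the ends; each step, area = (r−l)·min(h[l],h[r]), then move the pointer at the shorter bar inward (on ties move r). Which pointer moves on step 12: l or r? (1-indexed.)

l

l=1 r=15: min(19,19)*14=266 best=266 *, r--
l=1 r=14: min(19,8)*13=104 best=266, r--
l=1 r=13: min(19,17)*12=204 best=266, r--
l=1 r=12: min(19,10)*11=110 best=266, r--
l=1 r=11: min(19,10)*10=100 best=266, r--
l=1 r=10: min(19,19)*9=171 best=266, r--
l=1 r=9: min(19,8)*8=64 best=266, r--
l=1 r=8: min(19,18)*7=126 best=266, r--
l=1 r=7: min(19,2)*6=12 best=266, r--
l=1 r=6: min(19,20)*5=95 best=266, l++
l=2 r=6: min(17,20)*4=68 best=266, l++
l=3 r=6: min(12,20)*3=36 best=266, l++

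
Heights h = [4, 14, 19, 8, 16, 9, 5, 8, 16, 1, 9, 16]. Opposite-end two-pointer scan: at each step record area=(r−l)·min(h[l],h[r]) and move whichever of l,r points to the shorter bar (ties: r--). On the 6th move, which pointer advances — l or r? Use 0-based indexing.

r

[0,11] min(4,16)*11=44 best=44 * → l++
[1,11] min(14,16)*10=140 best=140 * → l++
[2,11] min(19,16)*9=144 best=144 * → r--
[2,10] min(19,9)*8=72 best=144 → r--
[2,9] min(19,1)*7=7 best=144 → r--
[2,8] min(19,16)*6=96 best=144 → r--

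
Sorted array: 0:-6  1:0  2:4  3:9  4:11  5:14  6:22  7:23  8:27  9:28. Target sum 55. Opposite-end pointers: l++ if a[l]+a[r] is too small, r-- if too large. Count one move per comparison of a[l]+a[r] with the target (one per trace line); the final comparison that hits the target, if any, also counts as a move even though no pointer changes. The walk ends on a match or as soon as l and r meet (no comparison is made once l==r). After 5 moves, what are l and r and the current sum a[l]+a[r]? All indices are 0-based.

l=5, r=9, sum=42

[0,9] -6+28=22 <55 → l++
[1,9] 0+28=28 <55 → l++
[2,9] 4+28=32 <55 → l++
[3,9] 9+28=37 <55 → l++
[4,9] 11+28=39 <55 → l++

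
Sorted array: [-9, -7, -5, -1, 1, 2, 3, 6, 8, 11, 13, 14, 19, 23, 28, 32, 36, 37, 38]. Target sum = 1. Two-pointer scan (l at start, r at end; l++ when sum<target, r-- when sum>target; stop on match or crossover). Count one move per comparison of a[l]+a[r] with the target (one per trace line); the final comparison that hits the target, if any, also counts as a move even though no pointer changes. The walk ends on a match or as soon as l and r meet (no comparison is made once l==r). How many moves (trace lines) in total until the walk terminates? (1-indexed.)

12 moves

[1,19] -9+38=29 >1 → r--
[1,18] -9+37=28 >1 → r--
[1,17] -9+36=27 >1 → r--
[1,16] -9+32=23 >1 → r--
[1,15] -9+28=19 >1 → r--
[1,14] -9+23=14 >1 → r--
[1,13] -9+19=10 >1 → r--
[1,12] -9+14=5 >1 → r--
[1,11] -9+13=4 >1 → r--
[1,10] -9+11=2 >1 → r--
[1,9] -9+8=-1 <1 → l++
[2,9] -7+8=1 → found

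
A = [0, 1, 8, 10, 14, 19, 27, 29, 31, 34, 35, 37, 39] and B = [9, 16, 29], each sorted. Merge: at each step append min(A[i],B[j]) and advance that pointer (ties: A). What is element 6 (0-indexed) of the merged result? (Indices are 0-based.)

[i=0,j=0] A[i]=0<=B[j]=9 take 0 → i++
[i=1,j=0] A[i]=1<=B[j]=9 take 1 → i++
[i=2,j=0] A[i]=8<=B[j]=9 take 8 → i++
[i=3,j=0] A[i]=10>B[j]=9 take 9 → j++
[i=3,j=1] A[i]=10<=B[j]=16 take 10 → i++
[i=4,j=1] A[i]=14<=B[j]=16 take 14 → i++
[i=5,j=1] A[i]=19>B[j]=16 take 16 → j++
[i=5,j=2] A[i]=19<=B[j]=29 take 19 → i++
[i=6,j=2] A[i]=27<=B[j]=29 take 27 → i++
[i=7,j=2] A[i]=29<=B[j]=29 take 29 → i++
[i=8,j=2] A[i]=31>B[j]=29 take 29 → j++
[i=8,j=3] B done, take A[i]=31 → i++
[i=9,j=3] B done, take A[i]=34 → i++
[i=10,j=3] B done, take A[i]=35 → i++
[i=11,j=3] B done, take A[i]=37 → i++
[i=12,j=3] B done, take A[i]=39 → i++

merged[6] = 16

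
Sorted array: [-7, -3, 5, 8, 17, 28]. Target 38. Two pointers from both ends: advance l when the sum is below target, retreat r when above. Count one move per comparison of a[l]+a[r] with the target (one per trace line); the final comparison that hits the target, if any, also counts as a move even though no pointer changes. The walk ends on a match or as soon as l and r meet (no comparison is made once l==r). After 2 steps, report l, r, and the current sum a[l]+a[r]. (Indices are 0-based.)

l=2, r=5, sum=33

l=0 r=5: -7+28=21 <38, l++
l=1 r=5: -3+28=25 <38, l++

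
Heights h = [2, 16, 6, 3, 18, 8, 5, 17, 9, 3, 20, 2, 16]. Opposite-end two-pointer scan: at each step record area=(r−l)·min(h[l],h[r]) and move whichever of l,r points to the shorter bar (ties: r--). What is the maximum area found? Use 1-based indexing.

max area = 176

l=1 r=13: min(2,16)*12=24 best=24 *, l++
l=2 r=13: min(16,16)*11=176 best=176 *, r--
l=2 r=12: min(16,2)*10=20 best=176, r--
l=2 r=11: min(16,20)*9=144 best=176, l++
l=3 r=11: min(6,20)*8=48 best=176, l++
l=4 r=11: min(3,20)*7=21 best=176, l++
l=5 r=11: min(18,20)*6=108 best=176, l++
l=6 r=11: min(8,20)*5=40 best=176, l++
l=7 r=11: min(5,20)*4=20 best=176, l++
l=8 r=11: min(17,20)*3=51 best=176, l++
l=9 r=11: min(9,20)*2=18 best=176, l++
l=10 r=11: min(3,20)*1=3 best=176, l++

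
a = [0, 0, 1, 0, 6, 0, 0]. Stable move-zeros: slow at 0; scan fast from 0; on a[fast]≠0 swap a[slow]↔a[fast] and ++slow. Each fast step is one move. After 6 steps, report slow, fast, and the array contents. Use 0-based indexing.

slow=2, fast=6, a=[1, 6, 0, 0, 0, 0, 0]

(s=0,f=0) a[fast]=0 → fast++
(s=0,f=1) a[fast]=0 → fast++
(s=0,f=2) a[fast]=1≠0 swap→a[0]=1 → slow++,fast++
(s=1,f=3) a[fast]=0 → fast++
(s=1,f=4) a[fast]=6≠0 swap→a[1]=6 → slow++,fast++
(s=2,f=5) a[fast]=0 → fast++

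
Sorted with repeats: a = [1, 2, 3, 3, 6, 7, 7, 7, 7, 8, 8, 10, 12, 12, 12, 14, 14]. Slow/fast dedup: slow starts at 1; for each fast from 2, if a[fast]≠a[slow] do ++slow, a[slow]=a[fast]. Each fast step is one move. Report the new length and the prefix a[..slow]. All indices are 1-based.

length 9; prefix = [1, 2, 3, 6, 7, 8, 10, 12, 14]

slow=1 fast=2: a[fast]=2≠a[slow]=1 write a[2]=2, slow++,fast++
slow=2 fast=3: a[fast]=3≠a[slow]=2 write a[3]=3, slow++,fast++
slow=3 fast=4: a[fast]=3=a[slow] dup, fast++
slow=3 fast=5: a[fast]=6≠a[slow]=3 write a[4]=6, slow++,fast++
slow=4 fast=6: a[fast]=7≠a[slow]=6 write a[5]=7, slow++,fast++
slow=5 fast=7: a[fast]=7=a[slow] dup, fast++
slow=5 fast=8: a[fast]=7=a[slow] dup, fast++
slow=5 fast=9: a[fast]=7=a[slow] dup, fast++
slow=5 fast=10: a[fast]=8≠a[slow]=7 write a[6]=8, slow++,fast++
slow=6 fast=11: a[fast]=8=a[slow] dup, fast++
slow=6 fast=12: a[fast]=10≠a[slow]=8 write a[7]=10, slow++,fast++
slow=7 fast=13: a[fast]=12≠a[slow]=10 write a[8]=12, slow++,fast++
slow=8 fast=14: a[fast]=12=a[slow] dup, fast++
slow=8 fast=15: a[fast]=12=a[slow] dup, fast++
slow=8 fast=16: a[fast]=14≠a[slow]=12 write a[9]=14, slow++,fast++
slow=9 fast=17: a[fast]=14=a[slow] dup, fast++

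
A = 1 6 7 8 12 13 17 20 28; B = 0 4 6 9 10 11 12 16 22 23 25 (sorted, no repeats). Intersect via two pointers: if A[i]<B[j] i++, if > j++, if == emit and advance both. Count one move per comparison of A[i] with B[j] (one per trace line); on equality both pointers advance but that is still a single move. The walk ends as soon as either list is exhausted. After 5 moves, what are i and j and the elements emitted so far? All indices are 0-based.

[i=0,j=0] 1>0 → j++
[i=0,j=1] 1<4 → i++
[i=1,j=1] 6>4 → j++
[i=1,j=2] 6==6 emit → i++,j++
[i=2,j=3] 7<9 → i++

i=3, j=3, emitted=[6]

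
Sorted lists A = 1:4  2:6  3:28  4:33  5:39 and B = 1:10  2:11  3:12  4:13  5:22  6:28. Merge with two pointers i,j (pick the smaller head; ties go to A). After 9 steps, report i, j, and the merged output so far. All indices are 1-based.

i=1 j=1: A[i]=4<=B[j]=10 take 4, i++
i=2 j=1: A[i]=6<=B[j]=10 take 6, i++
i=3 j=1: A[i]=28>B[j]=10 take 10, j++
i=3 j=2: A[i]=28>B[j]=11 take 11, j++
i=3 j=3: A[i]=28>B[j]=12 take 12, j++
i=3 j=4: A[i]=28>B[j]=13 take 13, j++
i=3 j=5: A[i]=28>B[j]=22 take 22, j++
i=3 j=6: A[i]=28<=B[j]=28 take 28, i++
i=4 j=6: A[i]=33>B[j]=28 take 28, j++

i=4, j=7, merged so far=[4, 6, 10, 11, 12, 13, 22, 28, 28]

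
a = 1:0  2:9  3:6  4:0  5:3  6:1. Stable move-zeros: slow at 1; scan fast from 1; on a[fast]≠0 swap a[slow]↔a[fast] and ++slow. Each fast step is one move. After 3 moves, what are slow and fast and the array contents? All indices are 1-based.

slow=3, fast=4, a=[9, 6, 0, 0, 3, 1]

(s=1,f=1) a[fast]=0 → fast++
(s=1,f=2) a[fast]=9≠0 swap→a[1]=9 → slow++,fast++
(s=2,f=3) a[fast]=6≠0 swap→a[2]=6 → slow++,fast++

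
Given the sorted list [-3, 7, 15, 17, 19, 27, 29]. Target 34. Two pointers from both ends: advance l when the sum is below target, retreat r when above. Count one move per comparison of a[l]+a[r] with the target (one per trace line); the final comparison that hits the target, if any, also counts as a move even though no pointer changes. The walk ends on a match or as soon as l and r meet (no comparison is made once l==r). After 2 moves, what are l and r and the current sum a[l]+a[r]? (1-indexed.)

l=1 r=7: -3+29=26 <34, l++
l=2 r=7: 7+29=36 >34, r--

l=2, r=6, sum=34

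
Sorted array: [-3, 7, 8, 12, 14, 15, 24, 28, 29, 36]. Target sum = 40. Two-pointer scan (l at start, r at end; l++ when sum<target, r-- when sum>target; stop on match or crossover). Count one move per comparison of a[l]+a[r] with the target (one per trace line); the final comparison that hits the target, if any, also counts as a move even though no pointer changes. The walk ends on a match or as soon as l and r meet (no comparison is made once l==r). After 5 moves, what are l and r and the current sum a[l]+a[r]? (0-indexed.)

l=0 r=9: -3+36=33 <40, l++
l=1 r=9: 7+36=43 >40, r--
l=1 r=8: 7+29=36 <40, l++
l=2 r=8: 8+29=37 <40, l++
l=3 r=8: 12+29=41 >40, r--

l=3, r=7, sum=40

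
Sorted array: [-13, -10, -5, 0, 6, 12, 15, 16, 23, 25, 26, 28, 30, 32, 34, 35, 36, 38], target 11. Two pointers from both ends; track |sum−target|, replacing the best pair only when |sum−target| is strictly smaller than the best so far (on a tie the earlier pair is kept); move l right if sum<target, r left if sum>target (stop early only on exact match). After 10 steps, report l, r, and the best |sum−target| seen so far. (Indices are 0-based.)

l=1, r=8, best |Δ|=1

[0,17] -13+38=25 d=14 * → r--
[0,16] -13+36=23 d=12 * → r--
[0,15] -13+35=22 d=11 * → r--
[0,14] -13+34=21 d=10 * → r--
[0,13] -13+32=19 d=8 * → r--
[0,12] -13+30=17 d=6 * → r--
[0,11] -13+28=15 d=4 * → r--
[0,10] -13+26=13 d=2 * → r--
[0,9] -13+25=12 d=1 * → r--
[0,8] -13+23=10 d=1 → l++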